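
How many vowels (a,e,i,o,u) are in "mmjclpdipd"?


Input: mmjclpdipd
Checking each character:
  'm' at position 0: consonant
  'm' at position 1: consonant
  'j' at position 2: consonant
  'c' at position 3: consonant
  'l' at position 4: consonant
  'p' at position 5: consonant
  'd' at position 6: consonant
  'i' at position 7: vowel (running total: 1)
  'p' at position 8: consonant
  'd' at position 9: consonant
Total vowels: 1

1


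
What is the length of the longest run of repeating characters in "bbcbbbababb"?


Input: "bbcbbbababb"
Scanning for longest run:
  Position 1 ('b'): continues run of 'b', length=2
  Position 2 ('c'): new char, reset run to 1
  Position 3 ('b'): new char, reset run to 1
  Position 4 ('b'): continues run of 'b', length=2
  Position 5 ('b'): continues run of 'b', length=3
  Position 6 ('a'): new char, reset run to 1
  Position 7 ('b'): new char, reset run to 1
  Position 8 ('a'): new char, reset run to 1
  Position 9 ('b'): new char, reset run to 1
  Position 10 ('b'): continues run of 'b', length=2
Longest run: 'b' with length 3

3


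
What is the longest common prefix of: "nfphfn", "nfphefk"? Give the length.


Words: nfphfn, nfphefk
  Position 0: all 'n' => match
  Position 1: all 'f' => match
  Position 2: all 'p' => match
  Position 3: all 'h' => match
  Position 4: ('f', 'e') => mismatch, stop
LCP = "nfph" (length 4)

4


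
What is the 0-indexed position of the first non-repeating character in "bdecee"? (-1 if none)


Input: bdecee
Character frequencies:
  'b': 1
  'c': 1
  'd': 1
  'e': 3
Scanning left to right for freq == 1:
  Position 0 ('b'): unique! => answer = 0

0


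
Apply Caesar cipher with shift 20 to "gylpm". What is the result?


Caesar cipher: shift "gylpm" by 20
  'g' (pos 6) + 20 = pos 0 = 'a'
  'y' (pos 24) + 20 = pos 18 = 's'
  'l' (pos 11) + 20 = pos 5 = 'f'
  'p' (pos 15) + 20 = pos 9 = 'j'
  'm' (pos 12) + 20 = pos 6 = 'g'
Result: asfjg

asfjg


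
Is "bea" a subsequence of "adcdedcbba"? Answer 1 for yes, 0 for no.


Check if "bea" is a subsequence of "adcdedcbba"
Greedy scan:
  Position 0 ('a'): no match needed
  Position 1 ('d'): no match needed
  Position 2 ('c'): no match needed
  Position 3 ('d'): no match needed
  Position 4 ('e'): no match needed
  Position 5 ('d'): no match needed
  Position 6 ('c'): no match needed
  Position 7 ('b'): matches sub[0] = 'b'
  Position 8 ('b'): no match needed
  Position 9 ('a'): no match needed
Only matched 1/3 characters => not a subsequence

0


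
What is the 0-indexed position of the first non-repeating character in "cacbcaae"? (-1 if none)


Input: cacbcaae
Character frequencies:
  'a': 3
  'b': 1
  'c': 3
  'e': 1
Scanning left to right for freq == 1:
  Position 0 ('c'): freq=3, skip
  Position 1 ('a'): freq=3, skip
  Position 2 ('c'): freq=3, skip
  Position 3 ('b'): unique! => answer = 3

3


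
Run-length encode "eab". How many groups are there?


Input: eab
Scanning for consecutive runs:
  Group 1: 'e' x 1 (positions 0-0)
  Group 2: 'a' x 1 (positions 1-1)
  Group 3: 'b' x 1 (positions 2-2)
Total groups: 3

3


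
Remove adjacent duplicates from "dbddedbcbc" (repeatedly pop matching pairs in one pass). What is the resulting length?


Input: dbddedbcbc
Stack-based adjacent duplicate removal:
  Read 'd': push. Stack: d
  Read 'b': push. Stack: db
  Read 'd': push. Stack: dbd
  Read 'd': matches stack top 'd' => pop. Stack: db
  Read 'e': push. Stack: dbe
  Read 'd': push. Stack: dbed
  Read 'b': push. Stack: dbedb
  Read 'c': push. Stack: dbedbc
  Read 'b': push. Stack: dbedbcb
  Read 'c': push. Stack: dbedbcbc
Final stack: "dbedbcbc" (length 8)

8


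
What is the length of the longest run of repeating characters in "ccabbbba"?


Input: "ccabbbba"
Scanning for longest run:
  Position 1 ('c'): continues run of 'c', length=2
  Position 2 ('a'): new char, reset run to 1
  Position 3 ('b'): new char, reset run to 1
  Position 4 ('b'): continues run of 'b', length=2
  Position 5 ('b'): continues run of 'b', length=3
  Position 6 ('b'): continues run of 'b', length=4
  Position 7 ('a'): new char, reset run to 1
Longest run: 'b' with length 4

4


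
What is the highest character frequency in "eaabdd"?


Input: eaabdd
Character counts:
  'a': 2
  'b': 1
  'd': 2
  'e': 1
Maximum frequency: 2

2


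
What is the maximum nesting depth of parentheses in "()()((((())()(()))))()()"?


Input: "()()((((())()(()))))()()"
Tracking depth:
  Position 0 '(': depth becomes 1
  Position 1 ')': depth becomes 0
  Position 2 '(': depth becomes 1
  Position 3 ')': depth becomes 0
  Position 4 '(': depth becomes 1
  Position 5 '(': depth becomes 2
  Position 6 '(': depth becomes 3
  Position 7 '(': depth becomes 4
  Position 8 '(': depth becomes 5
  Position 9 ')': depth becomes 4
  Position 10 ')': depth becomes 3
  Position 11 '(': depth becomes 4
  Position 12 ')': depth becomes 3
  Position 13 '(': depth becomes 4
  Position 14 '(': depth becomes 5
  Position 15 ')': depth becomes 4
  Position 16 ')': depth becomes 3
  Position 17 ')': depth becomes 2
  Position 18 ')': depth becomes 1
  Position 19 ')': depth becomes 0
  Position 20 '(': depth becomes 1
  Position 21 ')': depth becomes 0
  Position 22 '(': depth becomes 1
  Position 23 ')': depth becomes 0
Maximum depth reached: 5

5


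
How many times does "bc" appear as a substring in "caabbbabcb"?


Searching for "bc" in "caabbbabcb"
Scanning each position:
  Position 0: "ca" => no
  Position 1: "aa" => no
  Position 2: "ab" => no
  Position 3: "bb" => no
  Position 4: "bb" => no
  Position 5: "ba" => no
  Position 6: "ab" => no
  Position 7: "bc" => MATCH
  Position 8: "cb" => no
Total occurrences: 1

1


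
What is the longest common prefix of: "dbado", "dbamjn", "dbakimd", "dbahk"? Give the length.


Words: dbado, dbamjn, dbakimd, dbahk
  Position 0: all 'd' => match
  Position 1: all 'b' => match
  Position 2: all 'a' => match
  Position 3: ('d', 'm', 'k', 'h') => mismatch, stop
LCP = "dba" (length 3)

3


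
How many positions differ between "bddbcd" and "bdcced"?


Comparing "bddbcd" and "bdcced" position by position:
  Position 0: 'b' vs 'b' => same
  Position 1: 'd' vs 'd' => same
  Position 2: 'd' vs 'c' => DIFFER
  Position 3: 'b' vs 'c' => DIFFER
  Position 4: 'c' vs 'e' => DIFFER
  Position 5: 'd' vs 'd' => same
Positions that differ: 3

3


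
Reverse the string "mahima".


Input: mahima
Reading characters right to left:
  Position 5: 'a'
  Position 4: 'm'
  Position 3: 'i'
  Position 2: 'h'
  Position 1: 'a'
  Position 0: 'm'
Reversed: amiham

amiham


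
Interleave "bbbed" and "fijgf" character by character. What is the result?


Interleaving "bbbed" and "fijgf":
  Position 0: 'b' from first, 'f' from second => "bf"
  Position 1: 'b' from first, 'i' from second => "bi"
  Position 2: 'b' from first, 'j' from second => "bj"
  Position 3: 'e' from first, 'g' from second => "eg"
  Position 4: 'd' from first, 'f' from second => "df"
Result: bfbibjegdf

bfbibjegdf


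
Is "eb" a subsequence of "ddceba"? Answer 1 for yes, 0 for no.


Check if "eb" is a subsequence of "ddceba"
Greedy scan:
  Position 0 ('d'): no match needed
  Position 1 ('d'): no match needed
  Position 2 ('c'): no match needed
  Position 3 ('e'): matches sub[0] = 'e'
  Position 4 ('b'): matches sub[1] = 'b'
  Position 5 ('a'): no match needed
All 2 characters matched => is a subsequence

1


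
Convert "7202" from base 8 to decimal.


Input: "7202" in base 8
Positional expansion:
  Digit '7' (value 7) x 8^3 = 3584
  Digit '2' (value 2) x 8^2 = 128
  Digit '0' (value 0) x 8^1 = 0
  Digit '2' (value 2) x 8^0 = 2
Sum = 3714

3714


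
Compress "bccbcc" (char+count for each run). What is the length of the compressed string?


Input: bccbcc
Runs:
  'b' x 1 => "b1"
  'c' x 2 => "c2"
  'b' x 1 => "b1"
  'c' x 2 => "c2"
Compressed: "b1c2b1c2"
Compressed length: 8

8


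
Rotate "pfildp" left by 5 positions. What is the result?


Input: "pfildp", rotate left by 5
First 5 characters: "pfild"
Remaining characters: "p"
Concatenate remaining + first: "p" + "pfild" = "ppfild"

ppfild


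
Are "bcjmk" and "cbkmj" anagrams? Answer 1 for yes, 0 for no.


Strings: "bcjmk", "cbkmj"
Sorted first:  bcjkm
Sorted second: bcjkm
Sorted forms match => anagrams

1


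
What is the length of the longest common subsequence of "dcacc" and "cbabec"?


LCS of "dcacc" and "cbabec"
DP table:
           c    b    a    b    e    c
      0    0    0    0    0    0    0
  d   0    0    0    0    0    0    0
  c   0    1    1    1    1    1    1
  a   0    1    1    2    2    2    2
  c   0    1    1    2    2    2    3
  c   0    1    1    2    2    2    3
LCS length = dp[5][6] = 3

3


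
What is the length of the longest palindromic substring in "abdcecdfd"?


Input: "abdcecdfd"
Checking substrings for palindromes:
  [2:7] "dcecd" (len 5) => palindrome
  [3:6] "cec" (len 3) => palindrome
  [6:9] "dfd" (len 3) => palindrome
Longest palindromic substring: "dcecd" with length 5

5


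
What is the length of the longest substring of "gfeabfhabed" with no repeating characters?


Input: "gfeabfhabed"
Sliding window (track last position of each char):
  Position 0 ('g'): window [0,0] length 1 -- new best
  Position 1 ('f'): window [0,1] length 2 -- new best
  Position 2 ('e'): window [0,2] length 3 -- new best
  Position 3 ('a'): window [0,3] length 4 -- new best
  Position 4 ('b'): window [0,4] length 5 -- new best
  Position 5 ('f'): repeat (last at 1), move window start to 2
  Position 5 ('f'): window [2,5] length 4
  Position 6 ('h'): window [2,6] length 5
  Position 7 ('a'): repeat (last at 3), move window start to 4
  Position 7 ('a'): window [4,7] length 4
  Position 8 ('b'): repeat (last at 4), move window start to 5
  Position 8 ('b'): window [5,8] length 4
  Position 9 ('e'): window [5,9] length 5
  Position 10 ('d'): window [5,10] length 6 -- new best
Longest substring with no repeats: "fhabed" with length 6

6


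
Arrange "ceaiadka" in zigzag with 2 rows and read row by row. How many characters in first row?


Zigzag "ceaiadka" into 2 rows:
Placing characters:
  'c' => row 0
  'e' => row 1
  'a' => row 0
  'i' => row 1
  'a' => row 0
  'd' => row 1
  'k' => row 0
  'a' => row 1
Rows:
  Row 0: "caak"
  Row 1: "eida"
First row length: 4

4


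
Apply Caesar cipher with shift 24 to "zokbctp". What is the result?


Caesar cipher: shift "zokbctp" by 24
  'z' (pos 25) + 24 = pos 23 = 'x'
  'o' (pos 14) + 24 = pos 12 = 'm'
  'k' (pos 10) + 24 = pos 8 = 'i'
  'b' (pos 1) + 24 = pos 25 = 'z'
  'c' (pos 2) + 24 = pos 0 = 'a'
  't' (pos 19) + 24 = pos 17 = 'r'
  'p' (pos 15) + 24 = pos 13 = 'n'
Result: xmizarn

xmizarn


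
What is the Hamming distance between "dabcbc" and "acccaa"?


Comparing "dabcbc" and "acccaa" position by position:
  Position 0: 'd' vs 'a' => differ
  Position 1: 'a' vs 'c' => differ
  Position 2: 'b' vs 'c' => differ
  Position 3: 'c' vs 'c' => same
  Position 4: 'b' vs 'a' => differ
  Position 5: 'c' vs 'a' => differ
Total differences (Hamming distance): 5

5


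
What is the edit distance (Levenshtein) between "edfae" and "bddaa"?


Computing edit distance: "edfae" -> "bddaa"
DP table:
           b    d    d    a    a
      0    1    2    3    4    5
  e   1    1    2    3    4    5
  d   2    2    1    2    3    4
  f   3    3    2    2    3    4
  a   4    4    3    3    2    3
  e   5    5    4    4    3    3
Edit distance = dp[5][5] = 3

3


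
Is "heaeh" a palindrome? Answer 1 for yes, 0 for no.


Input: heaeh
Reversed: heaeh
  Compare pos 0 ('h') with pos 4 ('h'): match
  Compare pos 1 ('e') with pos 3 ('e'): match
Result: palindrome

1


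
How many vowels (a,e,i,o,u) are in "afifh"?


Input: afifh
Checking each character:
  'a' at position 0: vowel (running total: 1)
  'f' at position 1: consonant
  'i' at position 2: vowel (running total: 2)
  'f' at position 3: consonant
  'h' at position 4: consonant
Total vowels: 2

2


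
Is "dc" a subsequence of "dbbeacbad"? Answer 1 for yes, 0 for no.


Check if "dc" is a subsequence of "dbbeacbad"
Greedy scan:
  Position 0 ('d'): matches sub[0] = 'd'
  Position 1 ('b'): no match needed
  Position 2 ('b'): no match needed
  Position 3 ('e'): no match needed
  Position 4 ('a'): no match needed
  Position 5 ('c'): matches sub[1] = 'c'
  Position 6 ('b'): no match needed
  Position 7 ('a'): no match needed
  Position 8 ('d'): no match needed
All 2 characters matched => is a subsequence

1


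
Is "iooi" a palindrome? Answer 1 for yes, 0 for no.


Input: iooi
Reversed: iooi
  Compare pos 0 ('i') with pos 3 ('i'): match
  Compare pos 1 ('o') with pos 2 ('o'): match
Result: palindrome

1


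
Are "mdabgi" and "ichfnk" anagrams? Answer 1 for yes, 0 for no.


Strings: "mdabgi", "ichfnk"
Sorted first:  abdgim
Sorted second: cfhikn
Differ at position 0: 'a' vs 'c' => not anagrams

0


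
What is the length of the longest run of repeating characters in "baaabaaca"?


Input: "baaabaaca"
Scanning for longest run:
  Position 1 ('a'): new char, reset run to 1
  Position 2 ('a'): continues run of 'a', length=2
  Position 3 ('a'): continues run of 'a', length=3
  Position 4 ('b'): new char, reset run to 1
  Position 5 ('a'): new char, reset run to 1
  Position 6 ('a'): continues run of 'a', length=2
  Position 7 ('c'): new char, reset run to 1
  Position 8 ('a'): new char, reset run to 1
Longest run: 'a' with length 3

3


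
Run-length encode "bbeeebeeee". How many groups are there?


Input: bbeeebeeee
Scanning for consecutive runs:
  Group 1: 'b' x 2 (positions 0-1)
  Group 2: 'e' x 3 (positions 2-4)
  Group 3: 'b' x 1 (positions 5-5)
  Group 4: 'e' x 4 (positions 6-9)
Total groups: 4

4


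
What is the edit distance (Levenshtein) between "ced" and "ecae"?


Computing edit distance: "ced" -> "ecae"
DP table:
           e    c    a    e
      0    1    2    3    4
  c   1    1    1    2    3
  e   2    1    2    2    2
  d   3    2    2    3    3
Edit distance = dp[3][4] = 3

3


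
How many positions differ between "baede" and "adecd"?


Comparing "baede" and "adecd" position by position:
  Position 0: 'b' vs 'a' => DIFFER
  Position 1: 'a' vs 'd' => DIFFER
  Position 2: 'e' vs 'e' => same
  Position 3: 'd' vs 'c' => DIFFER
  Position 4: 'e' vs 'd' => DIFFER
Positions that differ: 4

4


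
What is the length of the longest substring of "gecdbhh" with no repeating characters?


Input: "gecdbhh"
Sliding window (track last position of each char):
  Position 0 ('g'): window [0,0] length 1 -- new best
  Position 1 ('e'): window [0,1] length 2 -- new best
  Position 2 ('c'): window [0,2] length 3 -- new best
  Position 3 ('d'): window [0,3] length 4 -- new best
  Position 4 ('b'): window [0,4] length 5 -- new best
  Position 5 ('h'): window [0,5] length 6 -- new best
  Position 6 ('h'): repeat (last at 5), move window start to 6
  Position 6 ('h'): window [6,6] length 1
Longest substring with no repeats: "gecdbh" with length 6

6


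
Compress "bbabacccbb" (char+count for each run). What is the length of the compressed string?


Input: bbabacccbb
Runs:
  'b' x 2 => "b2"
  'a' x 1 => "a1"
  'b' x 1 => "b1"
  'a' x 1 => "a1"
  'c' x 3 => "c3"
  'b' x 2 => "b2"
Compressed: "b2a1b1a1c3b2"
Compressed length: 12

12


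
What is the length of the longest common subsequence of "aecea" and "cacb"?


LCS of "aecea" and "cacb"
DP table:
           c    a    c    b
      0    0    0    0    0
  a   0    0    1    1    1
  e   0    0    1    1    1
  c   0    1    1    2    2
  e   0    1    1    2    2
  a   0    1    2    2    2
LCS length = dp[5][4] = 2

2


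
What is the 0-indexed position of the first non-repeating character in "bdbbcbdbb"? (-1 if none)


Input: bdbbcbdbb
Character frequencies:
  'b': 6
  'c': 1
  'd': 2
Scanning left to right for freq == 1:
  Position 0 ('b'): freq=6, skip
  Position 1 ('d'): freq=2, skip
  Position 2 ('b'): freq=6, skip
  Position 3 ('b'): freq=6, skip
  Position 4 ('c'): unique! => answer = 4

4


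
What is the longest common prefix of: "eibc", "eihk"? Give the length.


Words: eibc, eihk
  Position 0: all 'e' => match
  Position 1: all 'i' => match
  Position 2: ('b', 'h') => mismatch, stop
LCP = "ei" (length 2)

2


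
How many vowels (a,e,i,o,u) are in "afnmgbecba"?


Input: afnmgbecba
Checking each character:
  'a' at position 0: vowel (running total: 1)
  'f' at position 1: consonant
  'n' at position 2: consonant
  'm' at position 3: consonant
  'g' at position 4: consonant
  'b' at position 5: consonant
  'e' at position 6: vowel (running total: 2)
  'c' at position 7: consonant
  'b' at position 8: consonant
  'a' at position 9: vowel (running total: 3)
Total vowels: 3

3


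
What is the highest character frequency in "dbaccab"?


Input: dbaccab
Character counts:
  'a': 2
  'b': 2
  'c': 2
  'd': 1
Maximum frequency: 2

2


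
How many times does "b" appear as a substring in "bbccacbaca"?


Searching for "b" in "bbccacbaca"
Scanning each position:
  Position 0: "b" => MATCH
  Position 1: "b" => MATCH
  Position 2: "c" => no
  Position 3: "c" => no
  Position 4: "a" => no
  Position 5: "c" => no
  Position 6: "b" => MATCH
  Position 7: "a" => no
  Position 8: "c" => no
  Position 9: "a" => no
Total occurrences: 3

3


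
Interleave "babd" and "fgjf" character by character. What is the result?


Interleaving "babd" and "fgjf":
  Position 0: 'b' from first, 'f' from second => "bf"
  Position 1: 'a' from first, 'g' from second => "ag"
  Position 2: 'b' from first, 'j' from second => "bj"
  Position 3: 'd' from first, 'f' from second => "df"
Result: bfagbjdf

bfagbjdf


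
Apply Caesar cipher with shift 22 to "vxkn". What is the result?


Caesar cipher: shift "vxkn" by 22
  'v' (pos 21) + 22 = pos 17 = 'r'
  'x' (pos 23) + 22 = pos 19 = 't'
  'k' (pos 10) + 22 = pos 6 = 'g'
  'n' (pos 13) + 22 = pos 9 = 'j'
Result: rtgj

rtgj


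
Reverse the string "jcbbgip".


Input: jcbbgip
Reading characters right to left:
  Position 6: 'p'
  Position 5: 'i'
  Position 4: 'g'
  Position 3: 'b'
  Position 2: 'b'
  Position 1: 'c'
  Position 0: 'j'
Reversed: pigbbcj

pigbbcj


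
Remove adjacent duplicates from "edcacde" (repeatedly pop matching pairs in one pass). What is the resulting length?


Input: edcacde
Stack-based adjacent duplicate removal:
  Read 'e': push. Stack: e
  Read 'd': push. Stack: ed
  Read 'c': push. Stack: edc
  Read 'a': push. Stack: edca
  Read 'c': push. Stack: edcac
  Read 'd': push. Stack: edcacd
  Read 'e': push. Stack: edcacde
Final stack: "edcacde" (length 7)

7


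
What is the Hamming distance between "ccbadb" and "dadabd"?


Comparing "ccbadb" and "dadabd" position by position:
  Position 0: 'c' vs 'd' => differ
  Position 1: 'c' vs 'a' => differ
  Position 2: 'b' vs 'd' => differ
  Position 3: 'a' vs 'a' => same
  Position 4: 'd' vs 'b' => differ
  Position 5: 'b' vs 'd' => differ
Total differences (Hamming distance): 5

5


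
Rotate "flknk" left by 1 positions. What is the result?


Input: "flknk", rotate left by 1
First 1 characters: "f"
Remaining characters: "lknk"
Concatenate remaining + first: "lknk" + "f" = "lknkf"

lknkf


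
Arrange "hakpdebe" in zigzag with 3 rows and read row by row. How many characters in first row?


Zigzag "hakpdebe" into 3 rows:
Placing characters:
  'h' => row 0
  'a' => row 1
  'k' => row 2
  'p' => row 1
  'd' => row 0
  'e' => row 1
  'b' => row 2
  'e' => row 1
Rows:
  Row 0: "hd"
  Row 1: "apee"
  Row 2: "kb"
First row length: 2

2


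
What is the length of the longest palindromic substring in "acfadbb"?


Input: "acfadbb"
Checking substrings for palindromes:
  [5:7] "bb" (len 2) => palindrome
Longest palindromic substring: "bb" with length 2

2


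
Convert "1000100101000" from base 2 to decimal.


Input: "1000100101000" in base 2
Positional expansion:
  Digit '1' (value 1) x 2^12 = 4096
  Digit '0' (value 0) x 2^11 = 0
  Digit '0' (value 0) x 2^10 = 0
  Digit '0' (value 0) x 2^9 = 0
  Digit '1' (value 1) x 2^8 = 256
  Digit '0' (value 0) x 2^7 = 0
  Digit '0' (value 0) x 2^6 = 0
  Digit '1' (value 1) x 2^5 = 32
  Digit '0' (value 0) x 2^4 = 0
  Digit '1' (value 1) x 2^3 = 8
  Digit '0' (value 0) x 2^2 = 0
  Digit '0' (value 0) x 2^1 = 0
  Digit '0' (value 0) x 2^0 = 0
Sum = 4392

4392


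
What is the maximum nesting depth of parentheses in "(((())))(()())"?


Input: "(((())))(()())"
Tracking depth:
  Position 0 '(': depth becomes 1
  Position 1 '(': depth becomes 2
  Position 2 '(': depth becomes 3
  Position 3 '(': depth becomes 4
  Position 4 ')': depth becomes 3
  Position 5 ')': depth becomes 2
  Position 6 ')': depth becomes 1
  Position 7 ')': depth becomes 0
  Position 8 '(': depth becomes 1
  Position 9 '(': depth becomes 2
  Position 10 ')': depth becomes 1
  Position 11 '(': depth becomes 2
  Position 12 ')': depth becomes 1
  Position 13 ')': depth becomes 0
Maximum depth reached: 4

4


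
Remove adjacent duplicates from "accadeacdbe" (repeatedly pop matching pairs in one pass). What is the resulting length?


Input: accadeacdbe
Stack-based adjacent duplicate removal:
  Read 'a': push. Stack: a
  Read 'c': push. Stack: ac
  Read 'c': matches stack top 'c' => pop. Stack: a
  Read 'a': matches stack top 'a' => pop. Stack: (empty)
  Read 'd': push. Stack: d
  Read 'e': push. Stack: de
  Read 'a': push. Stack: dea
  Read 'c': push. Stack: deac
  Read 'd': push. Stack: deacd
  Read 'b': push. Stack: deacdb
  Read 'e': push. Stack: deacdbe
Final stack: "deacdbe" (length 7)

7


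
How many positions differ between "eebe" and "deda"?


Comparing "eebe" and "deda" position by position:
  Position 0: 'e' vs 'd' => DIFFER
  Position 1: 'e' vs 'e' => same
  Position 2: 'b' vs 'd' => DIFFER
  Position 3: 'e' vs 'a' => DIFFER
Positions that differ: 3

3


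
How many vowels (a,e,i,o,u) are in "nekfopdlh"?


Input: nekfopdlh
Checking each character:
  'n' at position 0: consonant
  'e' at position 1: vowel (running total: 1)
  'k' at position 2: consonant
  'f' at position 3: consonant
  'o' at position 4: vowel (running total: 2)
  'p' at position 5: consonant
  'd' at position 6: consonant
  'l' at position 7: consonant
  'h' at position 8: consonant
Total vowels: 2

2


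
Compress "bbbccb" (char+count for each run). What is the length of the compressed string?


Input: bbbccb
Runs:
  'b' x 3 => "b3"
  'c' x 2 => "c2"
  'b' x 1 => "b1"
Compressed: "b3c2b1"
Compressed length: 6

6


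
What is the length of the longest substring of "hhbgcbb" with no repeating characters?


Input: "hhbgcbb"
Sliding window (track last position of each char):
  Position 0 ('h'): window [0,0] length 1 -- new best
  Position 1 ('h'): repeat (last at 0), move window start to 1
  Position 1 ('h'): window [1,1] length 1
  Position 2 ('b'): window [1,2] length 2 -- new best
  Position 3 ('g'): window [1,3] length 3 -- new best
  Position 4 ('c'): window [1,4] length 4 -- new best
  Position 5 ('b'): repeat (last at 2), move window start to 3
  Position 5 ('b'): window [3,5] length 3
  Position 6 ('b'): repeat (last at 5), move window start to 6
  Position 6 ('b'): window [6,6] length 1
Longest substring with no repeats: "hbgc" with length 4

4


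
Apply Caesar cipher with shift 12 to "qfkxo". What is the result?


Caesar cipher: shift "qfkxo" by 12
  'q' (pos 16) + 12 = pos 2 = 'c'
  'f' (pos 5) + 12 = pos 17 = 'r'
  'k' (pos 10) + 12 = pos 22 = 'w'
  'x' (pos 23) + 12 = pos 9 = 'j'
  'o' (pos 14) + 12 = pos 0 = 'a'
Result: crwja

crwja


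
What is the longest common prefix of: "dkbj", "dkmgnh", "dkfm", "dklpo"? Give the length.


Words: dkbj, dkmgnh, dkfm, dklpo
  Position 0: all 'd' => match
  Position 1: all 'k' => match
  Position 2: ('b', 'm', 'f', 'l') => mismatch, stop
LCP = "dk" (length 2)

2


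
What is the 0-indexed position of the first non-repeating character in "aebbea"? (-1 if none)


Input: aebbea
Character frequencies:
  'a': 2
  'b': 2
  'e': 2
Scanning left to right for freq == 1:
  Position 0 ('a'): freq=2, skip
  Position 1 ('e'): freq=2, skip
  Position 2 ('b'): freq=2, skip
  Position 3 ('b'): freq=2, skip
  Position 4 ('e'): freq=2, skip
  Position 5 ('a'): freq=2, skip
  No unique character found => answer = -1

-1


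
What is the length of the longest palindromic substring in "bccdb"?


Input: "bccdb"
Checking substrings for palindromes:
  [1:3] "cc" (len 2) => palindrome
Longest palindromic substring: "cc" with length 2

2


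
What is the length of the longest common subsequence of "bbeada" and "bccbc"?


LCS of "bbeada" and "bccbc"
DP table:
           b    c    c    b    c
      0    0    0    0    0    0
  b   0    1    1    1    1    1
  b   0    1    1    1    2    2
  e   0    1    1    1    2    2
  a   0    1    1    1    2    2
  d   0    1    1    1    2    2
  a   0    1    1    1    2    2
LCS length = dp[6][5] = 2

2


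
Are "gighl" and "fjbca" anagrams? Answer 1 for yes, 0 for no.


Strings: "gighl", "fjbca"
Sorted first:  gghil
Sorted second: abcfj
Differ at position 0: 'g' vs 'a' => not anagrams

0


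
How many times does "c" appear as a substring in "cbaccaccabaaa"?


Searching for "c" in "cbaccaccabaaa"
Scanning each position:
  Position 0: "c" => MATCH
  Position 1: "b" => no
  Position 2: "a" => no
  Position 3: "c" => MATCH
  Position 4: "c" => MATCH
  Position 5: "a" => no
  Position 6: "c" => MATCH
  Position 7: "c" => MATCH
  Position 8: "a" => no
  Position 9: "b" => no
  Position 10: "a" => no
  Position 11: "a" => no
  Position 12: "a" => no
Total occurrences: 5

5


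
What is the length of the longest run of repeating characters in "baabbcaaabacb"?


Input: "baabbcaaabacb"
Scanning for longest run:
  Position 1 ('a'): new char, reset run to 1
  Position 2 ('a'): continues run of 'a', length=2
  Position 3 ('b'): new char, reset run to 1
  Position 4 ('b'): continues run of 'b', length=2
  Position 5 ('c'): new char, reset run to 1
  Position 6 ('a'): new char, reset run to 1
  Position 7 ('a'): continues run of 'a', length=2
  Position 8 ('a'): continues run of 'a', length=3
  Position 9 ('b'): new char, reset run to 1
  Position 10 ('a'): new char, reset run to 1
  Position 11 ('c'): new char, reset run to 1
  Position 12 ('b'): new char, reset run to 1
Longest run: 'a' with length 3

3


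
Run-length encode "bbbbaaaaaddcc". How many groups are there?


Input: bbbbaaaaaddcc
Scanning for consecutive runs:
  Group 1: 'b' x 4 (positions 0-3)
  Group 2: 'a' x 5 (positions 4-8)
  Group 3: 'd' x 2 (positions 9-10)
  Group 4: 'c' x 2 (positions 11-12)
Total groups: 4

4


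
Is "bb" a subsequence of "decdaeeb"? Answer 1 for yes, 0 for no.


Check if "bb" is a subsequence of "decdaeeb"
Greedy scan:
  Position 0 ('d'): no match needed
  Position 1 ('e'): no match needed
  Position 2 ('c'): no match needed
  Position 3 ('d'): no match needed
  Position 4 ('a'): no match needed
  Position 5 ('e'): no match needed
  Position 6 ('e'): no match needed
  Position 7 ('b'): matches sub[0] = 'b'
Only matched 1/2 characters => not a subsequence

0


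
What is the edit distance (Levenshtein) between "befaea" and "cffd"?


Computing edit distance: "befaea" -> "cffd"
DP table:
           c    f    f    d
      0    1    2    3    4
  b   1    1    2    3    4
  e   2    2    2    3    4
  f   3    3    2    2    3
  a   4    4    3    3    3
  e   5    5    4    4    4
  a   6    6    5    5    5
Edit distance = dp[6][4] = 5

5


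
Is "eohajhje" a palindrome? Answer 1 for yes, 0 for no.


Input: eohajhje
Reversed: ejhjahoe
  Compare pos 0 ('e') with pos 7 ('e'): match
  Compare pos 1 ('o') with pos 6 ('j'): MISMATCH
  Compare pos 2 ('h') with pos 5 ('h'): match
  Compare pos 3 ('a') with pos 4 ('j'): MISMATCH
Result: not a palindrome

0


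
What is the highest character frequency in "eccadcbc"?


Input: eccadcbc
Character counts:
  'a': 1
  'b': 1
  'c': 4
  'd': 1
  'e': 1
Maximum frequency: 4

4


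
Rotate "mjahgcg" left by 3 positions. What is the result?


Input: "mjahgcg", rotate left by 3
First 3 characters: "mja"
Remaining characters: "hgcg"
Concatenate remaining + first: "hgcg" + "mja" = "hgcgmja"

hgcgmja


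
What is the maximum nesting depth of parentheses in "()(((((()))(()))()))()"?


Input: "()(((((()))(()))()))()"
Tracking depth:
  Position 0 '(': depth becomes 1
  Position 1 ')': depth becomes 0
  Position 2 '(': depth becomes 1
  Position 3 '(': depth becomes 2
  Position 4 '(': depth becomes 3
  Position 5 '(': depth becomes 4
  Position 6 '(': depth becomes 5
  Position 7 '(': depth becomes 6
  Position 8 ')': depth becomes 5
  Position 9 ')': depth becomes 4
  Position 10 ')': depth becomes 3
  Position 11 '(': depth becomes 4
  Position 12 '(': depth becomes 5
  Position 13 ')': depth becomes 4
  Position 14 ')': depth becomes 3
  Position 15 ')': depth becomes 2
  Position 16 '(': depth becomes 3
  Position 17 ')': depth becomes 2
  Position 18 ')': depth becomes 1
  Position 19 ')': depth becomes 0
  Position 20 '(': depth becomes 1
  Position 21 ')': depth becomes 0
Maximum depth reached: 6

6


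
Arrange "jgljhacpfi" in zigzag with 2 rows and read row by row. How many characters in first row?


Zigzag "jgljhacpfi" into 2 rows:
Placing characters:
  'j' => row 0
  'g' => row 1
  'l' => row 0
  'j' => row 1
  'h' => row 0
  'a' => row 1
  'c' => row 0
  'p' => row 1
  'f' => row 0
  'i' => row 1
Rows:
  Row 0: "jlhcf"
  Row 1: "gjapi"
First row length: 5

5


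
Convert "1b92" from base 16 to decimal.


Input: "1b92" in base 16
Positional expansion:
  Digit '1' (value 1) x 16^3 = 4096
  Digit 'b' (value 11) x 16^2 = 2816
  Digit '9' (value 9) x 16^1 = 144
  Digit '2' (value 2) x 16^0 = 2
Sum = 7058

7058


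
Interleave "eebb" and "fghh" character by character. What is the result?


Interleaving "eebb" and "fghh":
  Position 0: 'e' from first, 'f' from second => "ef"
  Position 1: 'e' from first, 'g' from second => "eg"
  Position 2: 'b' from first, 'h' from second => "bh"
  Position 3: 'b' from first, 'h' from second => "bh"
Result: efegbhbh

efegbhbh


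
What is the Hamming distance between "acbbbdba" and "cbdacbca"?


Comparing "acbbbdba" and "cbdacbca" position by position:
  Position 0: 'a' vs 'c' => differ
  Position 1: 'c' vs 'b' => differ
  Position 2: 'b' vs 'd' => differ
  Position 3: 'b' vs 'a' => differ
  Position 4: 'b' vs 'c' => differ
  Position 5: 'd' vs 'b' => differ
  Position 6: 'b' vs 'c' => differ
  Position 7: 'a' vs 'a' => same
Total differences (Hamming distance): 7

7


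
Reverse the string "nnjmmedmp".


Input: nnjmmedmp
Reading characters right to left:
  Position 8: 'p'
  Position 7: 'm'
  Position 6: 'd'
  Position 5: 'e'
  Position 4: 'm'
  Position 3: 'm'
  Position 2: 'j'
  Position 1: 'n'
  Position 0: 'n'
Reversed: pmdemmjnn

pmdemmjnn


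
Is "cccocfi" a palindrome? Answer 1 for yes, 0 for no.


Input: cccocfi
Reversed: ifcoccc
  Compare pos 0 ('c') with pos 6 ('i'): MISMATCH
  Compare pos 1 ('c') with pos 5 ('f'): MISMATCH
  Compare pos 2 ('c') with pos 4 ('c'): match
Result: not a palindrome

0


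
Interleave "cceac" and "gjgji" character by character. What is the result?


Interleaving "cceac" and "gjgji":
  Position 0: 'c' from first, 'g' from second => "cg"
  Position 1: 'c' from first, 'j' from second => "cj"
  Position 2: 'e' from first, 'g' from second => "eg"
  Position 3: 'a' from first, 'j' from second => "aj"
  Position 4: 'c' from first, 'i' from second => "ci"
Result: cgcjegajci

cgcjegajci


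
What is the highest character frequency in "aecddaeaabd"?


Input: aecddaeaabd
Character counts:
  'a': 4
  'b': 1
  'c': 1
  'd': 3
  'e': 2
Maximum frequency: 4

4


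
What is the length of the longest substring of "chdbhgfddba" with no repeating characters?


Input: "chdbhgfddba"
Sliding window (track last position of each char):
  Position 0 ('c'): window [0,0] length 1 -- new best
  Position 1 ('h'): window [0,1] length 2 -- new best
  Position 2 ('d'): window [0,2] length 3 -- new best
  Position 3 ('b'): window [0,3] length 4 -- new best
  Position 4 ('h'): repeat (last at 1), move window start to 2
  Position 4 ('h'): window [2,4] length 3
  Position 5 ('g'): window [2,5] length 4
  Position 6 ('f'): window [2,6] length 5 -- new best
  Position 7 ('d'): repeat (last at 2), move window start to 3
  Position 7 ('d'): window [3,7] length 5
  Position 8 ('d'): repeat (last at 7), move window start to 8
  Position 8 ('d'): window [8,8] length 1
  Position 9 ('b'): window [8,9] length 2
  Position 10 ('a'): window [8,10] length 3
Longest substring with no repeats: "dbhgf" with length 5

5


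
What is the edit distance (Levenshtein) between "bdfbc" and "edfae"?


Computing edit distance: "bdfbc" -> "edfae"
DP table:
           e    d    f    a    e
      0    1    2    3    4    5
  b   1    1    2    3    4    5
  d   2    2    1    2    3    4
  f   3    3    2    1    2    3
  b   4    4    3    2    2    3
  c   5    5    4    3    3    3
Edit distance = dp[5][5] = 3

3


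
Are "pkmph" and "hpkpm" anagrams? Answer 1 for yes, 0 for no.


Strings: "pkmph", "hpkpm"
Sorted first:  hkmpp
Sorted second: hkmpp
Sorted forms match => anagrams

1


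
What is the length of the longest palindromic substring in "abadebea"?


Input: "abadebea"
Checking substrings for palindromes:
  [0:3] "aba" (len 3) => palindrome
  [4:7] "ebe" (len 3) => palindrome
Longest palindromic substring: "aba" with length 3

3


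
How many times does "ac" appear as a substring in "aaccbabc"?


Searching for "ac" in "aaccbabc"
Scanning each position:
  Position 0: "aa" => no
  Position 1: "ac" => MATCH
  Position 2: "cc" => no
  Position 3: "cb" => no
  Position 4: "ba" => no
  Position 5: "ab" => no
  Position 6: "bc" => no
Total occurrences: 1

1


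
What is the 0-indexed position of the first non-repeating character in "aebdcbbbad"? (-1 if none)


Input: aebdcbbbad
Character frequencies:
  'a': 2
  'b': 4
  'c': 1
  'd': 2
  'e': 1
Scanning left to right for freq == 1:
  Position 0 ('a'): freq=2, skip
  Position 1 ('e'): unique! => answer = 1

1


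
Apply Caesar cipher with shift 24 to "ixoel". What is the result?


Caesar cipher: shift "ixoel" by 24
  'i' (pos 8) + 24 = pos 6 = 'g'
  'x' (pos 23) + 24 = pos 21 = 'v'
  'o' (pos 14) + 24 = pos 12 = 'm'
  'e' (pos 4) + 24 = pos 2 = 'c'
  'l' (pos 11) + 24 = pos 9 = 'j'
Result: gvmcj

gvmcj


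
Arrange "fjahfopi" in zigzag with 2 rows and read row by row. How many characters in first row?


Zigzag "fjahfopi" into 2 rows:
Placing characters:
  'f' => row 0
  'j' => row 1
  'a' => row 0
  'h' => row 1
  'f' => row 0
  'o' => row 1
  'p' => row 0
  'i' => row 1
Rows:
  Row 0: "fafp"
  Row 1: "jhoi"
First row length: 4

4


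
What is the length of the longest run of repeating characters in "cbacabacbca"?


Input: "cbacabacbca"
Scanning for longest run:
  Position 1 ('b'): new char, reset run to 1
  Position 2 ('a'): new char, reset run to 1
  Position 3 ('c'): new char, reset run to 1
  Position 4 ('a'): new char, reset run to 1
  Position 5 ('b'): new char, reset run to 1
  Position 6 ('a'): new char, reset run to 1
  Position 7 ('c'): new char, reset run to 1
  Position 8 ('b'): new char, reset run to 1
  Position 9 ('c'): new char, reset run to 1
  Position 10 ('a'): new char, reset run to 1
Longest run: 'c' with length 1

1


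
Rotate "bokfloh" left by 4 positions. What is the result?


Input: "bokfloh", rotate left by 4
First 4 characters: "bokf"
Remaining characters: "loh"
Concatenate remaining + first: "loh" + "bokf" = "lohbokf"

lohbokf


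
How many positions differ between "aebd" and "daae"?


Comparing "aebd" and "daae" position by position:
  Position 0: 'a' vs 'd' => DIFFER
  Position 1: 'e' vs 'a' => DIFFER
  Position 2: 'b' vs 'a' => DIFFER
  Position 3: 'd' vs 'e' => DIFFER
Positions that differ: 4

4


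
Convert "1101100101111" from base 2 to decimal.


Input: "1101100101111" in base 2
Positional expansion:
  Digit '1' (value 1) x 2^12 = 4096
  Digit '1' (value 1) x 2^11 = 2048
  Digit '0' (value 0) x 2^10 = 0
  Digit '1' (value 1) x 2^9 = 512
  Digit '1' (value 1) x 2^8 = 256
  Digit '0' (value 0) x 2^7 = 0
  Digit '0' (value 0) x 2^6 = 0
  Digit '1' (value 1) x 2^5 = 32
  Digit '0' (value 0) x 2^4 = 0
  Digit '1' (value 1) x 2^3 = 8
  Digit '1' (value 1) x 2^2 = 4
  Digit '1' (value 1) x 2^1 = 2
  Digit '1' (value 1) x 2^0 = 1
Sum = 6959

6959


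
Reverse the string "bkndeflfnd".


Input: bkndeflfnd
Reading characters right to left:
  Position 9: 'd'
  Position 8: 'n'
  Position 7: 'f'
  Position 6: 'l'
  Position 5: 'f'
  Position 4: 'e'
  Position 3: 'd'
  Position 2: 'n'
  Position 1: 'k'
  Position 0: 'b'
Reversed: dnflfednkb

dnflfednkb


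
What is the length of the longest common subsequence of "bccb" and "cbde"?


LCS of "bccb" and "cbde"
DP table:
           c    b    d    e
      0    0    0    0    0
  b   0    0    1    1    1
  c   0    1    1    1    1
  c   0    1    1    1    1
  b   0    1    2    2    2
LCS length = dp[4][4] = 2

2


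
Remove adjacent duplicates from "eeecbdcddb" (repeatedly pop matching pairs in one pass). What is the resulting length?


Input: eeecbdcddb
Stack-based adjacent duplicate removal:
  Read 'e': push. Stack: e
  Read 'e': matches stack top 'e' => pop. Stack: (empty)
  Read 'e': push. Stack: e
  Read 'c': push. Stack: ec
  Read 'b': push. Stack: ecb
  Read 'd': push. Stack: ecbd
  Read 'c': push. Stack: ecbdc
  Read 'd': push. Stack: ecbdcd
  Read 'd': matches stack top 'd' => pop. Stack: ecbdc
  Read 'b': push. Stack: ecbdcb
Final stack: "ecbdcb" (length 6)

6


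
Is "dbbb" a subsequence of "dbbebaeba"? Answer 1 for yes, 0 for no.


Check if "dbbb" is a subsequence of "dbbebaeba"
Greedy scan:
  Position 0 ('d'): matches sub[0] = 'd'
  Position 1 ('b'): matches sub[1] = 'b'
  Position 2 ('b'): matches sub[2] = 'b'
  Position 3 ('e'): no match needed
  Position 4 ('b'): matches sub[3] = 'b'
  Position 5 ('a'): no match needed
  Position 6 ('e'): no match needed
  Position 7 ('b'): no match needed
  Position 8 ('a'): no match needed
All 4 characters matched => is a subsequence

1


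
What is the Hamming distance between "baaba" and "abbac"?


Comparing "baaba" and "abbac" position by position:
  Position 0: 'b' vs 'a' => differ
  Position 1: 'a' vs 'b' => differ
  Position 2: 'a' vs 'b' => differ
  Position 3: 'b' vs 'a' => differ
  Position 4: 'a' vs 'c' => differ
Total differences (Hamming distance): 5

5


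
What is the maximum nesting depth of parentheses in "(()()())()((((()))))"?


Input: "(()()())()((((()))))"
Tracking depth:
  Position 0 '(': depth becomes 1
  Position 1 '(': depth becomes 2
  Position 2 ')': depth becomes 1
  Position 3 '(': depth becomes 2
  Position 4 ')': depth becomes 1
  Position 5 '(': depth becomes 2
  Position 6 ')': depth becomes 1
  Position 7 ')': depth becomes 0
  Position 8 '(': depth becomes 1
  Position 9 ')': depth becomes 0
  Position 10 '(': depth becomes 1
  Position 11 '(': depth becomes 2
  Position 12 '(': depth becomes 3
  Position 13 '(': depth becomes 4
  Position 14 '(': depth becomes 5
  Position 15 ')': depth becomes 4
  Position 16 ')': depth becomes 3
  Position 17 ')': depth becomes 2
  Position 18 ')': depth becomes 1
  Position 19 ')': depth becomes 0
Maximum depth reached: 5

5


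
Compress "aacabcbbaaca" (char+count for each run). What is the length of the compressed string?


Input: aacabcbbaaca
Runs:
  'a' x 2 => "a2"
  'c' x 1 => "c1"
  'a' x 1 => "a1"
  'b' x 1 => "b1"
  'c' x 1 => "c1"
  'b' x 2 => "b2"
  'a' x 2 => "a2"
  'c' x 1 => "c1"
  'a' x 1 => "a1"
Compressed: "a2c1a1b1c1b2a2c1a1"
Compressed length: 18

18


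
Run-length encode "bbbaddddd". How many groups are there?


Input: bbbaddddd
Scanning for consecutive runs:
  Group 1: 'b' x 3 (positions 0-2)
  Group 2: 'a' x 1 (positions 3-3)
  Group 3: 'd' x 5 (positions 4-8)
Total groups: 3

3


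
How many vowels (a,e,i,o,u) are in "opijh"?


Input: opijh
Checking each character:
  'o' at position 0: vowel (running total: 1)
  'p' at position 1: consonant
  'i' at position 2: vowel (running total: 2)
  'j' at position 3: consonant
  'h' at position 4: consonant
Total vowels: 2

2
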